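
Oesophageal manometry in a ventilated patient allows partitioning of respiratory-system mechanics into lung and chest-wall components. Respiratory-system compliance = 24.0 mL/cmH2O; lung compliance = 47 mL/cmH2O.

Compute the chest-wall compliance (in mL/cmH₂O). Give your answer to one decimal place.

49.0

1/Ccw = 1/Crs − 1/CL.
1/Ccw = 1/24.0 − 1/47 = 0.02039.
Ccw = 49.044 mL/cmH2O.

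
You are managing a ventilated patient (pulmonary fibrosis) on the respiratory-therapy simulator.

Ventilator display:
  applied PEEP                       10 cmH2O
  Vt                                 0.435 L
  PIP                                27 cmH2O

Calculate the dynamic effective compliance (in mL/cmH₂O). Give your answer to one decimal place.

Dynamic compliance = Vt / (PIP − PEEP) = 435 / (27 − 10) = 435 / 17.0 = 25.588 mL/cmH2O.

25.6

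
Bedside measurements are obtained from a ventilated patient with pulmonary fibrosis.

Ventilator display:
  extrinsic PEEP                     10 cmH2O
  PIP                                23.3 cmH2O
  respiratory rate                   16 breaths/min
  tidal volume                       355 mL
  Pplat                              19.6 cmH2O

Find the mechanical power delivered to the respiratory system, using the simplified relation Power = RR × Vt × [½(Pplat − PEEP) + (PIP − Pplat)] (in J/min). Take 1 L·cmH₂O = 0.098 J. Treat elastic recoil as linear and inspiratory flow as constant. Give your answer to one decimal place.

4.7

Per-breath work = Vt × [½(Pplat−PEEP) + (PIP−Pplat)] = 0.355 × [0.5×9.6 + 3.7] = 0.355 × 8.5 = 3.018 L·cmH2O.
Power = 16 × 3.018 = 48.288 L·cmH2O/min.
× 0.098 J/(L·cmH2O) → 4.732 J/min.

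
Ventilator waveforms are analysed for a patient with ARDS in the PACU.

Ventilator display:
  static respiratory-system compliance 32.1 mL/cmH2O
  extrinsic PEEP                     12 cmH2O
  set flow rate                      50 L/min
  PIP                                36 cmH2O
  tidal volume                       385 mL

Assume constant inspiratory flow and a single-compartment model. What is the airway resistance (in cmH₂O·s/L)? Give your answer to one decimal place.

Flow: 50 L/min ÷ 60 = 0.8333 L/s.
Equation of motion (constant flow): PIP = Vt/C + R·V̇ + PEEP.
R·V̇ = PIP − Vt/C − PEEP = 36 − 385/32.1 − 12 = 36 − 11.994 − 12 = 12.006 cmH2O.
R = 12.006 / 0.8333 = 14.408 cmH2O·s/L.

14.4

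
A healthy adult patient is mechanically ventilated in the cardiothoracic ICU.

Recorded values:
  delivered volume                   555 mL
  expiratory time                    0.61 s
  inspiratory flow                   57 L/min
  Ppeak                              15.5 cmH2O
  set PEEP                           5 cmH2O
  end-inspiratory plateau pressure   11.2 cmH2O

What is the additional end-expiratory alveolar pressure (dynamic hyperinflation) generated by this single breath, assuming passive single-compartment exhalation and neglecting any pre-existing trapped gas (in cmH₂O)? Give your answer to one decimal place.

1.4

Flow: 57 L/min ÷ 60 = 0.95 L/s.
R = (PIP − Pplat)/V̇ = (15.5 − 11.2) / 0.95 = 4.3/0.95 = 4.526 cmH2O·s/L.
C = Vt/(Pplat − PEEP) = 555.0 / (11.2 − 5) = 555.0/6.2 = 89.516 mL/cmH2O.
τ = R × C = 4.526 × 0.08952 L/cmH2O = 0.4052 s.
Fraction remaining = e^(−Te/τ) = e^(−0.61/0.4052) = 0.2219; trapped volume = 555.0 × 0.2219 = 123.15 mL.
Additional alveolar pressure from trapping ≈ V_trapped / C = 123.15 / 89.516 = 1.376 cmH2O.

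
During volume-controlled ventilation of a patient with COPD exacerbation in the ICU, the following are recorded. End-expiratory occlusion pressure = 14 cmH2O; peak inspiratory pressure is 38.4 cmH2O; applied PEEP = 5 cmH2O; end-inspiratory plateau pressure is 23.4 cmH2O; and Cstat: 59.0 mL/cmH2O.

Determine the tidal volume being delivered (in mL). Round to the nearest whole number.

End-expiratory occlusion gives total PEEP = 14 cmH2O (intrinsic PEEP = 14 − 5 = 9). Use total PEEP for the elastic gradient.
Vt = Cstat × (Pplat − PEEPtotal) = 59.0 × (23.4 − 14) = 59.0 × 9.4 = 554.6 mL.

555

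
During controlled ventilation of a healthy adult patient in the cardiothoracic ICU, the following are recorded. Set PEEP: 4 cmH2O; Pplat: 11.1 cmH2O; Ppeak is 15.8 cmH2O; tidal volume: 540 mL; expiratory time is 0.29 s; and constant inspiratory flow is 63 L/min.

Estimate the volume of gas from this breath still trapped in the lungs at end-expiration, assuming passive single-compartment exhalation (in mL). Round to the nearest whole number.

Flow: 63 L/min ÷ 60 = 1.05 L/s.
R = (PIP − Pplat)/V̇ = (15.8 − 11.1) / 1.05 = 4.7/1.05 = 4.476 cmH2O·s/L.
C = Vt/(Pplat − PEEP) = 540.0 / (11.1 − 4) = 540.0/7.1 = 76.056 mL/cmH2O.
τ = R × C = 4.476 × 0.07606 L/cmH2O = 0.3404 s.
Fraction remaining = e^(−Te/τ) = e^(−0.29/0.3404) = 0.4266.
Trapped volume = 540.0 × 0.4266 = 230.36 mL.

230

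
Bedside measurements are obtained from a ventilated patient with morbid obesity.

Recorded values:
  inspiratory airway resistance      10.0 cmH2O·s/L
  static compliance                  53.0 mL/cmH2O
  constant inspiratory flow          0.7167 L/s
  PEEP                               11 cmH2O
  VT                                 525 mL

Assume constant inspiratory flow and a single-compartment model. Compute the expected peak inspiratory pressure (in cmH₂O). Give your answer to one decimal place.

28.1

Equation of motion (constant flow): PIP = Vt/C + R·V̇ + PEEP.
PIP = 525/53.0 + 10.0×0.7167 + 11 = 9.906 + 7.167 + 11 = 28.073 cmH2O.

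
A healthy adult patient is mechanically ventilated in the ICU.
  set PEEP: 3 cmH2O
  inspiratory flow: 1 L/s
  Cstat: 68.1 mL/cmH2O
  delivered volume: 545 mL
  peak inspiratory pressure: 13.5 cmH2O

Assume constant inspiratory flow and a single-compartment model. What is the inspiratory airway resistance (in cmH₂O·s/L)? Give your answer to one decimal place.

Equation of motion (constant flow): PIP = Vt/C + R·V̇ + PEEP.
R·V̇ = PIP − Vt/C − PEEP = 13.5 − 545/68.1 − 3 = 13.5 − 8.003 − 3 = 2.497 cmH2O.
R = 2.497 / 1 = 2.497 cmH2O·s/L.

2.5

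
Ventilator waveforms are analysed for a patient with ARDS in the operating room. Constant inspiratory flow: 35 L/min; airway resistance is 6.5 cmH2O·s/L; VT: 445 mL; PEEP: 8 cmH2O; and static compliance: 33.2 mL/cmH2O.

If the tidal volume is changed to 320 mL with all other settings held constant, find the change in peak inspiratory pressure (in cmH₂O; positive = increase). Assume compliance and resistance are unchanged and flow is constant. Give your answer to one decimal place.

PIP = Vt/C + R·V̇ + PEEP (constant-flow equation of motion).
Only the elastic term changes: ΔPIP = ΔVt / C = (320 − 445) / 33.2 = -3.765 cmH2O.

-3.8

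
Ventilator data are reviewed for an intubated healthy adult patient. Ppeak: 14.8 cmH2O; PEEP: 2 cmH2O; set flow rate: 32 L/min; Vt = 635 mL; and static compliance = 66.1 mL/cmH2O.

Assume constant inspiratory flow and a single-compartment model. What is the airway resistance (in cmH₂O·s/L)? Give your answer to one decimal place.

Flow: 32 L/min ÷ 60 = 0.5333 L/s.
Equation of motion (constant flow): PIP = Vt/C + R·V̇ + PEEP.
R·V̇ = PIP − Vt/C − PEEP = 14.8 − 635/66.1 − 2 = 14.8 − 9.607 − 2 = 3.193 cmH2O.
R = 3.193 / 0.5333 = 5.987 cmH2O·s/L.

6.0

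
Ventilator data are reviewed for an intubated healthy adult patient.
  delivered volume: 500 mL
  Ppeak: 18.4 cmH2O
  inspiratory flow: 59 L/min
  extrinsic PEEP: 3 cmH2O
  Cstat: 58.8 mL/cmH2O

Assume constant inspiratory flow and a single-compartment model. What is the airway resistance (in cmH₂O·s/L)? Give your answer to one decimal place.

7.0

Flow: 59 L/min ÷ 60 = 0.9833 L/s.
Equation of motion (constant flow): PIP = Vt/C + R·V̇ + PEEP.
R·V̇ = PIP − Vt/C − PEEP = 18.4 − 500/58.8 − 3 = 18.4 − 8.503 − 3 = 6.897 cmH2O.
R = 6.897 / 0.9833 = 7.014 cmH2O·s/L.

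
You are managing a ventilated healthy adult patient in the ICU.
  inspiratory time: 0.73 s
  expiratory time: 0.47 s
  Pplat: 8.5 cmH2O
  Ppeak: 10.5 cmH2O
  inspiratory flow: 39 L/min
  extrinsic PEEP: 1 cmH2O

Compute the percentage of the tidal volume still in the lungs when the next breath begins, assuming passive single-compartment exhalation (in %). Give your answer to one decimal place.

8.9

Flow: 39 L/min ÷ 60 = 0.65 L/s.
Vt = flow × Ti = 0.65 L/s × 0.73 s × 1000 mL/L = 474.5 mL.
R = (PIP − Pplat)/V̇ = (10.5 − 8.5) / 0.65 = 2.0/0.65 = 3.077 cmH2O·s/L.
C = Vt/(Pplat − PEEP) = 474.5 / (8.5 − 1) = 474.5/7.5 = 63.267 mL/cmH2O.
τ = R × C = 3.077 × 0.06327 L/cmH2O = 0.1947 s.
Fraction remaining at end-expiration = e^(−Te/τ) = e^(−0.47/0.1947) = 0.08946 → 8.946%.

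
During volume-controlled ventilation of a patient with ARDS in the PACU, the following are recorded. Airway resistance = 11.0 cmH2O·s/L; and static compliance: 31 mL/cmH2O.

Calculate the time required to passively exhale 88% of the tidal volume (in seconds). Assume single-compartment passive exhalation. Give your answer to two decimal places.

0.72

τ = R × C = 11.0 × 31 mL/cmH2O = 11.0 × 0.031 L/cmH2O = 0.341 s.
Exhaled fraction f = 1 − e^(−t/τ) → t = −τ·ln(1 − f) = −0.341·ln(0.12) = 0.723 s.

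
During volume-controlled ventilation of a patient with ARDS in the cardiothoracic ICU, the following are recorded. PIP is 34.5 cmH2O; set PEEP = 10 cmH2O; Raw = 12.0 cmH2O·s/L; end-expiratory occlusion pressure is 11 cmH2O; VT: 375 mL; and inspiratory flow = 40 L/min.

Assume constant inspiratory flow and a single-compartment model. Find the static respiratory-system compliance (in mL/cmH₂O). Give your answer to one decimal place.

24.2

Flow: 40 L/min ÷ 60 = 0.6667 L/s.
Total PEEP = 11 cmH2O (set 10 + intrinsic 1); this is the baseline alveolar pressure.
Equation of motion (constant flow): PIP = Vt/C + R·V̇ + PEEP.
Vt/C = PIP − R·V̇ − PEEP = 34.5 − 12.0×0.6667 − 11 = 34.5 − 8.0 − 11 = 15.5 cmH2O.
C = Vt / 15.5 = 375 / 15.5 = 24.194 mL/cmH2O.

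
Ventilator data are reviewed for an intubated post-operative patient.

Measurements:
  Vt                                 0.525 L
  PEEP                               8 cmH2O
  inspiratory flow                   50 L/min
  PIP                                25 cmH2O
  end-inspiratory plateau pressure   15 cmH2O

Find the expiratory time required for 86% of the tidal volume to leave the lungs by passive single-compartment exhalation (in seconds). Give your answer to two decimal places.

1.77

Flow: 50 L/min ÷ 60 = 0.8333 L/s.
R = (PIP − Pplat)/V̇ = (25 − 15) / 0.8333 = 10.0/0.8333 = 12.0 cmH2O·s/L.
C = Vt/(Pplat − PEEP) = 525.0 / (15 − 8) = 525.0/7.0 = 75.0 mL/cmH2O.
τ = R × C = 12.0 × 0.075 L/cmH2O = 0.9 s.
t = −τ·ln(1 − 0.86) = −0.9·ln(0.14) = 1.77 s.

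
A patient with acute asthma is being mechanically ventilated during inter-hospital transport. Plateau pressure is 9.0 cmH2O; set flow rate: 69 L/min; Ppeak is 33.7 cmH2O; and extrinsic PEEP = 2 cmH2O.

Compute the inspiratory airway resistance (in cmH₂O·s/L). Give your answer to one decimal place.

21.5

Flow: 69 L/min ÷ 60 = 1.15 L/s.
Raw = (PIP − Pplat) / flow = (33.7 − 9.0) / 1.15 = 24.7 / 1.15 = 21.478 cmH2O·s/L.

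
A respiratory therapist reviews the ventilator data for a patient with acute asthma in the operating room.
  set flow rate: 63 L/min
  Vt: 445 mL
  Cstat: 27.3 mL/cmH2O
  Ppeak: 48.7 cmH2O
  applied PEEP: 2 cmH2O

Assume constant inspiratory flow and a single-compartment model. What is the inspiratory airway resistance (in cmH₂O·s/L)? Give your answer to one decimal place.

29.0

Flow: 63 L/min ÷ 60 = 1.05 L/s.
Equation of motion (constant flow): PIP = Vt/C + R·V̇ + PEEP.
R·V̇ = PIP − Vt/C − PEEP = 48.7 − 445/27.3 − 2 = 48.7 − 16.3 − 2 = 30.4 cmH2O.
R = 30.4 / 1.05 = 28.952 cmH2O·s/L.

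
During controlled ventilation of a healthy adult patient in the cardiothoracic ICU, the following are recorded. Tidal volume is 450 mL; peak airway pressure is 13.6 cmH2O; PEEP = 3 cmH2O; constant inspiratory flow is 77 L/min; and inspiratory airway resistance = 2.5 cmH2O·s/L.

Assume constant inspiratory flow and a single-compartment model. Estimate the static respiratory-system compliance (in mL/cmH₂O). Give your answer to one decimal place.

Flow: 77 L/min ÷ 60 = 1.2833 L/s.
Equation of motion (constant flow): PIP = Vt/C + R·V̇ + PEEP.
Vt/C = PIP − R·V̇ − PEEP = 13.6 − 2.5×1.2833 − 3 = 13.6 − 3.208 − 3 = 7.392 cmH2O.
C = Vt / 7.392 = 450 / 7.392 = 60.877 mL/cmH2O.

60.9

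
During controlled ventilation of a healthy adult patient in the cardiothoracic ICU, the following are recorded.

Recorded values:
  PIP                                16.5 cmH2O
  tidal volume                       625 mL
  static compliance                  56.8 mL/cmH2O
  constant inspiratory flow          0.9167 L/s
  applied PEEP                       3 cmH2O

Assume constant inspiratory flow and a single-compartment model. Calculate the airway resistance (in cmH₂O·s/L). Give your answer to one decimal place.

Equation of motion (constant flow): PIP = Vt/C + R·V̇ + PEEP.
R·V̇ = PIP − Vt/C − PEEP = 16.5 − 625/56.8 − 3 = 16.5 − 11.004 − 3 = 2.496 cmH2O.
R = 2.496 / 0.9167 = 2.723 cmH2O·s/L.

2.7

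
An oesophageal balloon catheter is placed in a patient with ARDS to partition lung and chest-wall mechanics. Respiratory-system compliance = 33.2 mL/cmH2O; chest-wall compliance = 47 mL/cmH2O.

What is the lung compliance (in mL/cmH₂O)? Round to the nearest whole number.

1/CL = 1/Crs − 1/Ccw.
1/CL = 1/33.2 − 1/47 = 0.008844.
CL = 113.07 mL/cmH2O.

113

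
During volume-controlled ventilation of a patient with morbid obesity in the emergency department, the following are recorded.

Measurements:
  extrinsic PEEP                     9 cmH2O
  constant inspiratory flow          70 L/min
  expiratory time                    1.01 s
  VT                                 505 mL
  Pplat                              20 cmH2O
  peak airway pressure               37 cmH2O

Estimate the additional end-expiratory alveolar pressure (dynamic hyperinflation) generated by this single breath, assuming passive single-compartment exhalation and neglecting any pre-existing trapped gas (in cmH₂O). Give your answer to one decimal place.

2.4

Flow: 70 L/min ÷ 60 = 1.1667 L/s.
R = (PIP − Pplat)/V̇ = (37 − 20) / 1.1667 = 17.0/1.1667 = 14.571 cmH2O·s/L.
C = Vt/(Pplat − PEEP) = 505.0 / (20 − 9) = 505.0/11.0 = 45.909 mL/cmH2O.
τ = R × C = 14.571 × 0.04591 L/cmH2O = 0.669 s.
Fraction remaining = e^(−Te/τ) = e^(−1.01/0.669) = 0.221; trapped volume = 505.0 × 0.221 = 111.61 mL.
Additional alveolar pressure from trapping ≈ V_trapped / C = 111.61 / 45.909 = 2.431 cmH2O.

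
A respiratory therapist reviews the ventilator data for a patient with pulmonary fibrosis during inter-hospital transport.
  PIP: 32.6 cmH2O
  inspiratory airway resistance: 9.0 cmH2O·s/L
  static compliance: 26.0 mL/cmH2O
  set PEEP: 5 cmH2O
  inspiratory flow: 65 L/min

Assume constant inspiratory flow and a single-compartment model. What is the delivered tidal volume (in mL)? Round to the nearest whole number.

464

Flow: 65 L/min ÷ 60 = 1.0833 L/s.
Equation of motion (constant flow): PIP = Vt/C + R·V̇ + PEEP.
Vt/C = PIP − R·V̇ − PEEP = 32.6 − 9.75 − 5 = 17.85 cmH2O.
Vt = C × 17.85 = 26.0 × 17.85 = 464.1 mL.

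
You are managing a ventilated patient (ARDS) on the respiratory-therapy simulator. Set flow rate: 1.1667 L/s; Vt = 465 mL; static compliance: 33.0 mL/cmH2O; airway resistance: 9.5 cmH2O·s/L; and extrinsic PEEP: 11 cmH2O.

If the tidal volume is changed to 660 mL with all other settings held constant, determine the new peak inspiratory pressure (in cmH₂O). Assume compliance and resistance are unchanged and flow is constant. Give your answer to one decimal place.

PIP = Vt/C + R·V̇ + PEEP (constant-flow equation of motion).
Only the elastic term changes: ΔPIP = ΔVt / C = (660 − 465) / 33.0 = 5.909 cmH2O.
Original PIP = 465/33.0 + 9.5×1.1667 + 11 = 36.175 cmH2O; new PIP = 36.175 + (5.909) = 42.084 cmH2O.

42.1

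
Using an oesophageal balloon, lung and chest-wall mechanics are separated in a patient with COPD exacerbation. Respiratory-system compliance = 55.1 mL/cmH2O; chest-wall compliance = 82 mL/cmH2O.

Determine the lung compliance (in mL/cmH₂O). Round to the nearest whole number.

1/CL = 1/Crs − 1/Ccw.
1/CL = 1/55.1 − 1/82 = 0.005954.
CL = 167.95 mL/cmH2O.

168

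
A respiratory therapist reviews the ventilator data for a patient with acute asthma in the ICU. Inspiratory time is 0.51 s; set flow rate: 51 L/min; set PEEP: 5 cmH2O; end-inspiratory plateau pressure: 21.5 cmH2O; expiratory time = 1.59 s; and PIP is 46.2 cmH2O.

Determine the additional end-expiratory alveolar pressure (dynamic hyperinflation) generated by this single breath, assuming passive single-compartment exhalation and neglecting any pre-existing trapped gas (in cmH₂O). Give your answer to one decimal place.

2.1

Flow: 51 L/min ÷ 60 = 0.85 L/s.
Vt = flow × Ti = 0.85 L/s × 0.51 s × 1000 mL/L = 433.5 mL.
R = (PIP − Pplat)/V̇ = (46.2 − 21.5) / 0.85 = 24.7/0.85 = 29.059 cmH2O·s/L.
C = Vt/(Pplat − PEEP) = 433.5 / (21.5 − 5) = 433.5/16.5 = 26.273 mL/cmH2O.
τ = R × C = 29.059 × 0.02627 L/cmH2O = 0.7634 s.
Fraction remaining = e^(−Te/τ) = e^(−1.59/0.7634) = 0.1246; trapped volume = 433.5 × 0.1246 = 54.014 mL.
Additional alveolar pressure from trapping ≈ V_trapped / C = 54.014 / 26.273 = 2.056 cmH2O.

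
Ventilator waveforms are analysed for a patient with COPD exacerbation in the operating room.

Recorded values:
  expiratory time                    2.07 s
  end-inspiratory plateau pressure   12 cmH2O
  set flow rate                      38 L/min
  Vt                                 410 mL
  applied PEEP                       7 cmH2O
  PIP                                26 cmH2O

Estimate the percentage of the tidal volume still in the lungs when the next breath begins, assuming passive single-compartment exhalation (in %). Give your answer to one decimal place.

31.9

Flow: 38 L/min ÷ 60 = 0.6333 L/s.
R = (PIP − Pplat)/V̇ = (26 − 12) / 0.6333 = 14.0/0.6333 = 22.106 cmH2O·s/L.
C = Vt/(Pplat − PEEP) = 410.0 / (12 − 7) = 410.0/5.0 = 82.0 mL/cmH2O.
τ = R × C = 22.106 × 0.082 L/cmH2O = 1.813 s.
Fraction remaining at end-expiration = e^(−Te/τ) = e^(−2.07/1.813) = 0.3193 → 31.93%.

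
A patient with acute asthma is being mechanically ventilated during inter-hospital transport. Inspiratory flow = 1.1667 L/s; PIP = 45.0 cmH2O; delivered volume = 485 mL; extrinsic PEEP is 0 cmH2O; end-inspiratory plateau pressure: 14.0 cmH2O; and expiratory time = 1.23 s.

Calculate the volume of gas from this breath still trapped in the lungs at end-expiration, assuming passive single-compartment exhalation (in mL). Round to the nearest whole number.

127

R = (PIP − Pplat)/V̇ = (45.0 − 14.0) / 1.1667 = 31.0/1.1667 = 26.571 cmH2O·s/L.
C = Vt/(Pplat − PEEP) = 485.0 / (14.0 − 0) = 485.0/14.0 = 34.643 mL/cmH2O.
τ = R × C = 26.571 × 0.03464 L/cmH2O = 0.9204 s.
Fraction remaining = e^(−Te/τ) = e^(−1.23/0.9204) = 0.2628.
Trapped volume = 485.0 × 0.2628 = 127.46 mL.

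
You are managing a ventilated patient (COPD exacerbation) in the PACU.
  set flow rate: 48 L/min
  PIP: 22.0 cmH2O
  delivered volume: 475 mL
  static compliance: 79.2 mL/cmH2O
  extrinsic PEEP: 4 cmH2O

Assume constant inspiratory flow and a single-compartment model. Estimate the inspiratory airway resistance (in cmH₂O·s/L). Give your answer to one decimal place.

15.0

Flow: 48 L/min ÷ 60 = 0.8 L/s.
Equation of motion (constant flow): PIP = Vt/C + R·V̇ + PEEP.
R·V̇ = PIP − Vt/C − PEEP = 22.0 − 475/79.2 − 4 = 22.0 − 5.997 − 4 = 12.003 cmH2O.
R = 12.003 / 0.8 = 15.004 cmH2O·s/L.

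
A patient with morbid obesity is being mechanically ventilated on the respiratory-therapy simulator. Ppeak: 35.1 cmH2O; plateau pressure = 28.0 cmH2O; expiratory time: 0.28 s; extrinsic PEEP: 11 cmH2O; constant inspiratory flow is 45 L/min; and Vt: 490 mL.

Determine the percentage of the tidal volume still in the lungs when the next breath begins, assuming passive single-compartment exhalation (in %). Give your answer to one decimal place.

Flow: 45 L/min ÷ 60 = 0.75 L/s.
R = (PIP − Pplat)/V̇ = (35.1 − 28.0) / 0.75 = 7.1/0.75 = 9.467 cmH2O·s/L.
C = Vt/(Pplat − PEEP) = 490.0 / (28.0 − 11) = 490.0/17.0 = 28.824 mL/cmH2O.
τ = R × C = 9.467 × 0.02882 L/cmH2O = 0.2728 s.
Fraction remaining at end-expiration = e^(−Te/τ) = e^(−0.28/0.2728) = 0.3583 → 35.83%.

35.8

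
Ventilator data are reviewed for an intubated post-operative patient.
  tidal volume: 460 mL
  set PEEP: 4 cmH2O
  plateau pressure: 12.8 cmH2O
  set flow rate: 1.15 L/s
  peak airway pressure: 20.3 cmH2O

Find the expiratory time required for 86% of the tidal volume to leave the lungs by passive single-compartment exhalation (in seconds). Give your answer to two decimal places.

0.67

R = (PIP − Pplat)/V̇ = (20.3 − 12.8) / 1.15 = 7.5/1.15 = 6.522 cmH2O·s/L.
C = Vt/(Pplat − PEEP) = 460.0 / (12.8 − 4) = 460.0/8.8 = 52.273 mL/cmH2O.
τ = R × C = 6.522 × 0.05227 L/cmH2O = 0.3409 s.
t = −τ·ln(1 − 0.86) = −0.3409·ln(0.14) = 0.6702 s.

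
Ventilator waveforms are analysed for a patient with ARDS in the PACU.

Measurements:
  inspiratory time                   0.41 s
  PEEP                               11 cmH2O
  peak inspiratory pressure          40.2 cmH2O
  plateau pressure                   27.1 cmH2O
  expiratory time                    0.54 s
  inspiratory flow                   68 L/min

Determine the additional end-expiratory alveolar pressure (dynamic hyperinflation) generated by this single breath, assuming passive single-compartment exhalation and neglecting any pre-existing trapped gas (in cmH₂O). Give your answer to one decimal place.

3.2

Flow: 68 L/min ÷ 60 = 1.1333 L/s.
Vt = flow × Ti = 1.1333 L/s × 0.41 s × 1000 mL/L = 464.65 mL.
R = (PIP − Pplat)/V̇ = (40.2 − 27.1) / 1.1333 = 13.1/1.1333 = 11.559 cmH2O·s/L.
C = Vt/(Pplat − PEEP) = 464.65 / (27.1 − 11) = 464.65/16.1 = 28.86 mL/cmH2O.
τ = R × C = 11.559 × 0.02886 L/cmH2O = 0.3336 s.
Fraction remaining = e^(−Te/τ) = e^(−0.54/0.3336) = 0.1982; trapped volume = 464.65 × 0.1982 = 92.094 mL.
Additional alveolar pressure from trapping ≈ V_trapped / C = 92.094 / 28.86 = 3.191 cmH2O.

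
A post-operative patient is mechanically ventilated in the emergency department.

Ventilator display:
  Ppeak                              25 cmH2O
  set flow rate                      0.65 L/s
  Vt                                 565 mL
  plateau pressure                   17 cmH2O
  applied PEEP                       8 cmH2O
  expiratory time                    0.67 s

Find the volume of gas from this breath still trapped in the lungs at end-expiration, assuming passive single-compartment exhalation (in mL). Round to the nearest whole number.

R = (PIP − Pplat)/V̇ = (25 − 17) / 0.65 = 8.0/0.65 = 12.308 cmH2O·s/L.
C = Vt/(Pplat − PEEP) = 565.0 / (17 − 8) = 565.0/9.0 = 62.778 mL/cmH2O.
τ = R × C = 12.308 × 0.06278 L/cmH2O = 0.7727 s.
Fraction remaining = e^(−Te/τ) = e^(−0.67/0.7727) = 0.4202.
Trapped volume = 565.0 × 0.4202 = 237.41 mL.

237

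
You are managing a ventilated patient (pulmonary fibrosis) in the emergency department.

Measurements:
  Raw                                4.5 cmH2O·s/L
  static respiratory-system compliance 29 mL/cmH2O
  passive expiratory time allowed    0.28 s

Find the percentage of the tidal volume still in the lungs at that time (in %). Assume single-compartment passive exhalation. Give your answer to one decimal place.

τ = R × C = 4.5 × 29 mL/cmH2O = 4.5 × 0.029 L/cmH2O = 0.1305 s.
Passive exhalation: V(t)/V₀ = e^(−t/τ) = e^(−0.28/0.1305) = 0.117.
Fraction remaining = 0.117 → 11.7%.

11.7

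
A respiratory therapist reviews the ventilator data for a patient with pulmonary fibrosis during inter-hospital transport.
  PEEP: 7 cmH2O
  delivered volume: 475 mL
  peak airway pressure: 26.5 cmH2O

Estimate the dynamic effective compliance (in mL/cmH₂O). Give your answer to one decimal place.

Dynamic compliance = Vt / (PIP − PEEP) = 475 / (26.5 − 7) = 475 / 19.5 = 24.359 mL/cmH2O.

24.4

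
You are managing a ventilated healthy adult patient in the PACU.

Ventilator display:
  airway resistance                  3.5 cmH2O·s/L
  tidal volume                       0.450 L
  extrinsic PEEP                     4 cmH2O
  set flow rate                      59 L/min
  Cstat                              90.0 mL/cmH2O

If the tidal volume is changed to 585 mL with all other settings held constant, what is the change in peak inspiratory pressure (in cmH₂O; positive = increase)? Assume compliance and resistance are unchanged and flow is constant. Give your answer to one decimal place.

PIP = Vt/C + R·V̇ + PEEP (constant-flow equation of motion).
Only the elastic term changes: ΔPIP = ΔVt / C = (585 − 450) / 90.0 = 1.5 cmH2O.

1.5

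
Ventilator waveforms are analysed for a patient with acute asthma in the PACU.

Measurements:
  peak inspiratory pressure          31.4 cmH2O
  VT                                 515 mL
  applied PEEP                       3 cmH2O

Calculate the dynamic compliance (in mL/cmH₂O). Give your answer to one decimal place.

18.1

Dynamic compliance = Vt / (PIP − PEEP) = 515 / (31.4 − 3) = 515 / 28.4 = 18.134 mL/cmH2O.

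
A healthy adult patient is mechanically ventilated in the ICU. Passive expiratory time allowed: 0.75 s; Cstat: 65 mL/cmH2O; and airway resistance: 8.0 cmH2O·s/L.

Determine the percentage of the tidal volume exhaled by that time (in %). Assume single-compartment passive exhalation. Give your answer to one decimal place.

76.4

τ = R × C = 8.0 × 65 mL/cmH2O = 8.0 × 0.065 L/cmH2O = 0.52 s.
Passive exhalation: V(t)/V₀ = e^(−t/τ) = e^(−0.75/0.52) = 0.2364.
Fraction exhaled = 1 − 0.2364 = 0.7636 → 76.36%.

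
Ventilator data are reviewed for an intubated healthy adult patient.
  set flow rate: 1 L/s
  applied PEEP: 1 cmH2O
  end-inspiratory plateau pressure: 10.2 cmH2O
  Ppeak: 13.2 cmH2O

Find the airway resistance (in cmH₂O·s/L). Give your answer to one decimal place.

Raw = (PIP − Pplat) / flow = (13.2 − 10.2) / 1 = 3.0 / 1 = 3.0 cmH2O·s/L.

3.0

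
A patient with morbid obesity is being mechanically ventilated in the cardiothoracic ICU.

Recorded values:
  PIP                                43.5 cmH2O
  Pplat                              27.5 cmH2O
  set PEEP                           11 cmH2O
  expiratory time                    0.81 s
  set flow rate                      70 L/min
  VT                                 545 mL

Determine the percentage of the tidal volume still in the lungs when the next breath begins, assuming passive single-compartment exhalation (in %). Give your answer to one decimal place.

Flow: 70 L/min ÷ 60 = 1.1667 L/s.
R = (PIP − Pplat)/V̇ = (43.5 − 27.5) / 1.1667 = 16.0/1.1667 = 13.714 cmH2O·s/L.
C = Vt/(Pplat − PEEP) = 545.0 / (27.5 − 11) = 545.0/16.5 = 33.03 mL/cmH2O.
τ = R × C = 13.714 × 0.03303 L/cmH2O = 0.453 s.
Fraction remaining at end-expiration = e^(−Te/τ) = e^(−0.81/0.453) = 0.1673 → 16.73%.

16.7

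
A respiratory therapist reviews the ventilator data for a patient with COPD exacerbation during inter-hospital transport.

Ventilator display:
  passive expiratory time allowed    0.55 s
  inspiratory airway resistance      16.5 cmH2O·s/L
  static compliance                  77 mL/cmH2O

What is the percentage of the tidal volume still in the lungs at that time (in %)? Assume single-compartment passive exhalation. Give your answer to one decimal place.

τ = R × C = 16.5 × 77 mL/cmH2O = 16.5 × 0.077 L/cmH2O = 1.271 s.
Passive exhalation: V(t)/V₀ = e^(−t/τ) = e^(−0.55/1.271) = 0.6487.
Fraction remaining = 0.6487 → 64.87%.

64.9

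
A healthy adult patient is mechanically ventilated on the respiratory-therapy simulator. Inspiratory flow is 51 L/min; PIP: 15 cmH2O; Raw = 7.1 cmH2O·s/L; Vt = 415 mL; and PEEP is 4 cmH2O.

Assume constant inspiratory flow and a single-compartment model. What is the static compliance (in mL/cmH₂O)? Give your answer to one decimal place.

Flow: 51 L/min ÷ 60 = 0.85 L/s.
Equation of motion (constant flow): PIP = Vt/C + R·V̇ + PEEP.
Vt/C = PIP − R·V̇ − PEEP = 15 − 7.1×0.85 − 4 = 15 − 6.035 − 4 = 4.965 cmH2O.
C = Vt / 4.965 = 415 / 4.965 = 83.585 mL/cmH2O.

83.6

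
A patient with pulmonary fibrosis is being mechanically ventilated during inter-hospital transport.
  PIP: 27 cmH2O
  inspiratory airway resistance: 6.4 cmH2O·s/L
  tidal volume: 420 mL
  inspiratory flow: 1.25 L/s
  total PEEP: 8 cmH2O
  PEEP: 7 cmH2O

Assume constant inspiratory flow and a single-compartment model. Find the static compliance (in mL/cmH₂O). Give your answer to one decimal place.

38.2

Total PEEP = 8 cmH2O (set 7 + intrinsic 1); this is the baseline alveolar pressure.
Equation of motion (constant flow): PIP = Vt/C + R·V̇ + PEEP.
Vt/C = PIP − R·V̇ − PEEP = 27 − 6.4×1.25 − 8 = 27 − 8.0 − 8 = 11.0 cmH2O.
C = Vt / 11.0 = 420 / 11.0 = 38.182 mL/cmH2O.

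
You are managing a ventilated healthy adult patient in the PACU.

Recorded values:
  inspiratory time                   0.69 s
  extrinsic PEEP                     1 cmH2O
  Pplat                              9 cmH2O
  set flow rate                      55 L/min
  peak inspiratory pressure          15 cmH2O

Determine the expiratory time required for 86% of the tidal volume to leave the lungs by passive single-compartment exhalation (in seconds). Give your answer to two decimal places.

Flow: 55 L/min ÷ 60 = 0.9167 L/s.
Vt = flow × Ti = 0.9167 L/s × 0.69 s × 1000 mL/L = 632.52 mL.
R = (PIP − Pplat)/V̇ = (15 − 9) / 0.9167 = 6.0/0.9167 = 6.545 cmH2O·s/L.
C = Vt/(Pplat − PEEP) = 632.52 / (9 − 1) = 632.52/8.0 = 79.065 mL/cmH2O.
τ = R × C = 6.545 × 0.07907 L/cmH2O = 0.5175 s.
t = −τ·ln(1 − 0.86) = −0.5175·ln(0.14) = 1.017 s.

1.02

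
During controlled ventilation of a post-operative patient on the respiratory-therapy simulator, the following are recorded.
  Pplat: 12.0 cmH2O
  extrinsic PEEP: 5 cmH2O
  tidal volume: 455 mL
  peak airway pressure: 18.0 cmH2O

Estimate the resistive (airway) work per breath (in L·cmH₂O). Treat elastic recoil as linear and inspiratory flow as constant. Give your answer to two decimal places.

With constant inspiratory flow the resistive pressure is constant at PIP − Pplat = 18.0 − 12.0 = 6.0 cmH2O, so resistive work = 6.0 × 0.455 = 2.73 L·cmH2O.

2.73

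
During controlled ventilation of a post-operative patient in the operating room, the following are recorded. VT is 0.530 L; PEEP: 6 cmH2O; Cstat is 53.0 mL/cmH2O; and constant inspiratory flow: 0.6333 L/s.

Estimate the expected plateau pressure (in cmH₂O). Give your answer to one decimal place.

Pplat = PEEP + Vt / Cstat = 6 + 530 / 53.0 = 6 + 10.0 = 16.0 cmH2O.

16.0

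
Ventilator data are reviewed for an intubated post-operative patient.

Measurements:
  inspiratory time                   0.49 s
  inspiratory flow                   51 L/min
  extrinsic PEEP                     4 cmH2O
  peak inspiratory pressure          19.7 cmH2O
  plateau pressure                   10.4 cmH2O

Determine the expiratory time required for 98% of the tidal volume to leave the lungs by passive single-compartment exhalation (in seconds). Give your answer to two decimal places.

Flow: 51 L/min ÷ 60 = 0.85 L/s.
Vt = flow × Ti = 0.85 L/s × 0.49 s × 1000 mL/L = 416.5 mL.
R = (PIP − Pplat)/V̇ = (19.7 − 10.4) / 0.85 = 9.3/0.85 = 10.941 cmH2O·s/L.
C = Vt/(Pplat − PEEP) = 416.5 / (10.4 − 4) = 416.5/6.4 = 65.078 mL/cmH2O.
τ = R × C = 10.941 × 0.06508 L/cmH2O = 0.712 s.
t = −τ·ln(1 − 0.98) = −0.712·ln(0.02) = 2.785 s.

2.79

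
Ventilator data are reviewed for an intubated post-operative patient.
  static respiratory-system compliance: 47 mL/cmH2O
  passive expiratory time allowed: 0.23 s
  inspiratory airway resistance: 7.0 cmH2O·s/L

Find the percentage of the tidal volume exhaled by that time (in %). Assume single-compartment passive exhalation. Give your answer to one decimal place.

τ = R × C = 7.0 × 47 mL/cmH2O = 7.0 × 0.047 L/cmH2O = 0.329 s.
Passive exhalation: V(t)/V₀ = e^(−t/τ) = e^(−0.23/0.329) = 0.497.
Fraction exhaled = 1 − 0.497 = 0.503 → 50.3%.

50.3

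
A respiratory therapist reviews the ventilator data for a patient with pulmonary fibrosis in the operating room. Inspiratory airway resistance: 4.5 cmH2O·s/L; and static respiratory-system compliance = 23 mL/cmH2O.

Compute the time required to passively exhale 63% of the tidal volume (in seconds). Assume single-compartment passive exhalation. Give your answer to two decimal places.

0.10

τ = R × C = 4.5 × 23 mL/cmH2O = 4.5 × 0.023 L/cmH2O = 0.1035 s.
Exhaled fraction f = 1 − e^(−t/τ) → t = −τ·ln(1 − f) = −0.1035·ln(0.37) = 0.1029 s.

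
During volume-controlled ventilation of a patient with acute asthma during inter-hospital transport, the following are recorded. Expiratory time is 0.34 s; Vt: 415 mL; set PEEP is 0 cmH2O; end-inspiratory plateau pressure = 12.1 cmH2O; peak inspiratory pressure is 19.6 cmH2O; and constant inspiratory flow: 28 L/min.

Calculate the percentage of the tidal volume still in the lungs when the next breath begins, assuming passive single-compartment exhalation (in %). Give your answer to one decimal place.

Flow: 28 L/min ÷ 60 = 0.4667 L/s.
R = (PIP − Pplat)/V̇ = (19.6 − 12.1) / 0.4667 = 7.5/0.4667 = 16.07 cmH2O·s/L.
C = Vt/(Pplat − PEEP) = 415.0 / (12.1 − 0) = 415.0/12.1 = 34.298 mL/cmH2O.
τ = R × C = 16.07 × 0.0343 L/cmH2O = 0.5512 s.
Fraction remaining at end-expiration = e^(−Te/τ) = e^(−0.34/0.5512) = 0.5396 → 53.96%.

54.0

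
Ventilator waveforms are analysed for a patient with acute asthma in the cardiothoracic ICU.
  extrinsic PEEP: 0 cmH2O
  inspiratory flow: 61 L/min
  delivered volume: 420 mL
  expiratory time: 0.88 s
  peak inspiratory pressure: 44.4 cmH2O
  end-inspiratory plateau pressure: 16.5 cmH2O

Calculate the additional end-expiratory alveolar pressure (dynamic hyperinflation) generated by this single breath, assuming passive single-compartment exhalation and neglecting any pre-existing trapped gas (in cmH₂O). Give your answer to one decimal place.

4.7

Flow: 61 L/min ÷ 60 = 1.0167 L/s.
R = (PIP − Pplat)/V̇ = (44.4 − 16.5) / 1.0167 = 27.9/1.0167 = 27.442 cmH2O·s/L.
C = Vt/(Pplat − PEEP) = 420.0 / (16.5 − 0) = 420.0/16.5 = 25.455 mL/cmH2O.
τ = R × C = 27.442 × 0.02546 L/cmH2O = 0.6987 s.
Fraction remaining = e^(−Te/τ) = e^(−0.88/0.6987) = 0.2838; trapped volume = 420.0 × 0.2838 = 119.2 mL.
Additional alveolar pressure from trapping ≈ V_trapped / C = 119.2 / 25.455 = 4.683 cmH2O.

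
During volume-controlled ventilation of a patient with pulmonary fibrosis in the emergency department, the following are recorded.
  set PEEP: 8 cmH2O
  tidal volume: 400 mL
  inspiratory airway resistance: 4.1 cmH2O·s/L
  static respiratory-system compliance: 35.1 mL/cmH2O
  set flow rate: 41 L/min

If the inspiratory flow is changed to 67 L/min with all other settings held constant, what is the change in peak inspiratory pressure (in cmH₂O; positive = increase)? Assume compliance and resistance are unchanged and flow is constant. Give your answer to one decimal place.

1.8

Flow: 41 L/min ÷ 60 = 0.6833 L/s.
New flow: 67 L/min ÷ 60 = 1.1167 L/s.
PIP = Vt/C + R·V̇ + PEEP (constant-flow equation of motion).
Only the resistive term changes: ΔPIP = R × ΔV̇ = 4.1 × (1.1167 − 0.6833) = 4.1 × 0.4334 = 1.777 cmH2O.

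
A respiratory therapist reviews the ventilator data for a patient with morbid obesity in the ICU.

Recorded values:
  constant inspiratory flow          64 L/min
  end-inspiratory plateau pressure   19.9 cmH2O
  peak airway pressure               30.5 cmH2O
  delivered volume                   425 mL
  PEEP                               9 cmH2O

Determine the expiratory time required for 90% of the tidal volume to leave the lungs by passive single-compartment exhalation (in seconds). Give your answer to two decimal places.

0.89

Flow: 64 L/min ÷ 60 = 1.0667 L/s.
R = (PIP − Pplat)/V̇ = (30.5 − 19.9) / 1.0667 = 10.6/1.0667 = 9.937 cmH2O·s/L.
C = Vt/(Pplat − PEEP) = 425.0 / (19.9 − 9) = 425.0/10.9 = 38.991 mL/cmH2O.
τ = R × C = 9.937 × 0.03899 L/cmH2O = 0.3874 s.
t = −τ·ln(1 − 0.90) = −0.3874·ln(0.1) = 0.892 s.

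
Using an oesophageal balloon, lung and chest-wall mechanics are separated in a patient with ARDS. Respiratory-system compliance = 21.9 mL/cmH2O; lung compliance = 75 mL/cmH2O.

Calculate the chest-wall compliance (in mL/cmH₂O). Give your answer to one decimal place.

1/Ccw = 1/Crs − 1/CL.
1/Ccw = 1/21.9 − 1/75 = 0.03233.
Ccw = 30.931 mL/cmH2O.

30.9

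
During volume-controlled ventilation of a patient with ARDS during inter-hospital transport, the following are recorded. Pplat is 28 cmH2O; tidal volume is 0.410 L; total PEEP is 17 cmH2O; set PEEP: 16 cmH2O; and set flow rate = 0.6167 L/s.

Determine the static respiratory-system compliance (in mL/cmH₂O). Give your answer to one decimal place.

End-expiratory occlusion gives total PEEP = 17 cmH2O (intrinsic PEEP = 17 − 16 = 1). Use total PEEP for the elastic gradient.
Cstat = Vt / (Pplat − PEEPtotal) = 410 / (28 − 17) = 410 / 11.0 = 37.273 mL/cmH2O.

37.3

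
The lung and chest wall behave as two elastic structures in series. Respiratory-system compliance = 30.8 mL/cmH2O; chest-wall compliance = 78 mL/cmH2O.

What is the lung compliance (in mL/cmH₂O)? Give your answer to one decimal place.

50.9

1/CL = 1/Crs − 1/Ccw.
1/CL = 1/30.8 − 1/78 = 0.01965.
CL = 50.891 mL/cmH2O.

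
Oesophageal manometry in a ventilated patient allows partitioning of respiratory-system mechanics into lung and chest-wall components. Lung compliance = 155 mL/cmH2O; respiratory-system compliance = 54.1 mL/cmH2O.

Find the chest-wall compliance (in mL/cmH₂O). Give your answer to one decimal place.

83.1

1/Ccw = 1/Crs − 1/CL.
1/Ccw = 1/54.1 − 1/155 = 0.01203.
Ccw = 83.126 mL/cmH2O.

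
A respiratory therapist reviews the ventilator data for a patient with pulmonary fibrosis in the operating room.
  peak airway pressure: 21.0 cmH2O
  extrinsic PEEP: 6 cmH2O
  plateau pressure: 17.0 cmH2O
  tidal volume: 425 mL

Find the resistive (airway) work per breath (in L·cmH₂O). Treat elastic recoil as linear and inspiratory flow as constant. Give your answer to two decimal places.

With constant inspiratory flow the resistive pressure is constant at PIP − Pplat = 21.0 − 17.0 = 4.0 cmH2O, so resistive work = 4.0 × 0.425 = 1.7 L·cmH2O.

1.70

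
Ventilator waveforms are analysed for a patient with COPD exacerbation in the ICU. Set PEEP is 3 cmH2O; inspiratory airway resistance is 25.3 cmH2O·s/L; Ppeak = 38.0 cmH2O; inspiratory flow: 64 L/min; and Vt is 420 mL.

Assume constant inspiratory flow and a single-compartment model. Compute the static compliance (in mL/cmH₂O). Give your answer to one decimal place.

52.4

Flow: 64 L/min ÷ 60 = 1.0667 L/s.
Equation of motion (constant flow): PIP = Vt/C + R·V̇ + PEEP.
Vt/C = PIP − R·V̇ − PEEP = 38.0 − 25.3×1.0667 − 3 = 38.0 − 26.988 − 3 = 8.012 cmH2O.
C = Vt / 8.012 = 420 / 8.012 = 52.421 mL/cmH2O.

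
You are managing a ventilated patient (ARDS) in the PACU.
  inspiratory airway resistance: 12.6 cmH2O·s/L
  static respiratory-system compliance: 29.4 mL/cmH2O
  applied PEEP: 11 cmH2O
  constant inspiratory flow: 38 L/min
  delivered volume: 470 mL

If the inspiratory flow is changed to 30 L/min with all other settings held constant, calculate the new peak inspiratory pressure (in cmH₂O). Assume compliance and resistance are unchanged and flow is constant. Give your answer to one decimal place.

33.3

Flow: 38 L/min ÷ 60 = 0.6333 L/s.
New flow: 30 L/min ÷ 60 = 0.5 L/s.
PIP = Vt/C + R·V̇ + PEEP (constant-flow equation of motion).
Only the resistive term changes: ΔPIP = R × ΔV̇ = 12.6 × (0.5 − 0.6333) = 12.6 × -0.1333 = -1.68 cmH2O.
Original PIP = 470/29.4 + 12.6×0.6333 + 11 = 34.966 cmH2O; new PIP = 34.966 + (-1.68) = 33.286 cmH2O.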